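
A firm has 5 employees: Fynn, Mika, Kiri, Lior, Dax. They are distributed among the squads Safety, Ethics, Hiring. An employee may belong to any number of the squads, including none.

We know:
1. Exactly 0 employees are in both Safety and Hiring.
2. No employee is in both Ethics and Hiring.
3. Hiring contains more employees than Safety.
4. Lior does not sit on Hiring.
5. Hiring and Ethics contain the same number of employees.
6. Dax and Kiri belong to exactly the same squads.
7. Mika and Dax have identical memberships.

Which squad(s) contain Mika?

Mika: none

From (4): Lior ∉ Hiring.
Suppose Mika ∈ Safety: no assignment then satisfies all the clues, so Mika ∉ Safety.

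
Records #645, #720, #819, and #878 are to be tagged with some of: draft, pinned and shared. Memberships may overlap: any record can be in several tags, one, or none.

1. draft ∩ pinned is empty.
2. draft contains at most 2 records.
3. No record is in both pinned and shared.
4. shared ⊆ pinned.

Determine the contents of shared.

shared = {}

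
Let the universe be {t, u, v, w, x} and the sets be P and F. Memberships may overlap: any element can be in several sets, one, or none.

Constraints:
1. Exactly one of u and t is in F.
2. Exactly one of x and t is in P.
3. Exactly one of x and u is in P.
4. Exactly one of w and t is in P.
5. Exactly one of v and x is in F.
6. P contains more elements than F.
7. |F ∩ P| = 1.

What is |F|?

2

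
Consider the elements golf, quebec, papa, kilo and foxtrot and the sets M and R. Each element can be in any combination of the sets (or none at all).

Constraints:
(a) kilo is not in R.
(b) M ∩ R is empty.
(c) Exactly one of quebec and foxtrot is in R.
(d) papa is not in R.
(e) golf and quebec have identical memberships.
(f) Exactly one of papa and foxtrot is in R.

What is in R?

From (a): kilo ∉ R.
From (d): papa ∉ R.
(f) (exactly one): foxtrot ∈ R.
(b) (disjoint): foxtrot ∉ M.
(c) (exactly one): quebec ∉ R.
(e): golf matches quebec: golf ∉ R.

R = {foxtrot}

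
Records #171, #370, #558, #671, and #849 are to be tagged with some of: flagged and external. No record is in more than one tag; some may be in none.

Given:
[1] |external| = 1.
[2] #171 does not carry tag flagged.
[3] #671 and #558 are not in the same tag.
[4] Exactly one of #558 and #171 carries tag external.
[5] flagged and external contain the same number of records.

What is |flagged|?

From (2): #171 ∉ flagged.
Suppose #370 ∈ external: no assignment then satisfies all the clues, so #370 ∉ external.

1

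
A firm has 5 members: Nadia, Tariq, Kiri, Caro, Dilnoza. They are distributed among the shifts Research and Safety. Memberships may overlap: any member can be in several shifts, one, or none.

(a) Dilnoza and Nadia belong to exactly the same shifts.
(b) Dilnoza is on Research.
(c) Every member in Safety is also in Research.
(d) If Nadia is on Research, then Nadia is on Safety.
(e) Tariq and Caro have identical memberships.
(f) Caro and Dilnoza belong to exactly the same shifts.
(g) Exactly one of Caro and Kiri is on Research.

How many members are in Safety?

4

From (b): Dilnoza ∈ Research.
(a): Nadia matches Dilnoza: Nadia ∈ Research.
(d): Nadia ∈ Safety.
(f): Caro matches Dilnoza: Caro ∈ Research.
(g) (exactly one): Kiri ∉ Research.
(a): Dilnoza matches Nadia: Dilnoza ∈ Safety.
(c) contrapositive: Kiri ∉ Safety.
(e): Tariq matches Caro: Tariq ∈ Research.
(f): Caro matches Dilnoza: Caro ∈ Safety.
(e): Tariq matches Caro: Tariq ∈ Safety.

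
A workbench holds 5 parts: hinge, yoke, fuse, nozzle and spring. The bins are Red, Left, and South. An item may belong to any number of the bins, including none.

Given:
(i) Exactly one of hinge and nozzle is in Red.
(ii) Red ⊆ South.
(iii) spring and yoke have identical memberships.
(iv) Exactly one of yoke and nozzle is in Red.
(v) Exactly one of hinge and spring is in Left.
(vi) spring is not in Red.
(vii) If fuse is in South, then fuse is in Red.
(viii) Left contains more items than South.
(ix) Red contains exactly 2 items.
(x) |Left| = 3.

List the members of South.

South = {fuse, nozzle}

From (vi): spring ∉ Red.
(iii): yoke matches spring: yoke ∉ Red.
(iv) (exactly one): nozzle ∈ Red.
(i) (exactly one): hinge ∉ Red.
(ii) with nozzle ∈ Red: nozzle ∈ South.
(ix): only 2 candidates remain for Red, so all are in.
(ii) with fuse ∈ Red: fuse ∈ South.
Suppose hinge ∈ South: no assignment then satisfies all the clues, so hinge ∉ South.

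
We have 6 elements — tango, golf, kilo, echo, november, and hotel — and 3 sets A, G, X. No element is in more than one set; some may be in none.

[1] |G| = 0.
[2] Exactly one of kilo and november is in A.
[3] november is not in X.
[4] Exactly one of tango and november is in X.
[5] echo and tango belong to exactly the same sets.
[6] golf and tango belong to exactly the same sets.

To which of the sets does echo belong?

From (3): november ∉ X.
(1): G already has 0, so the rest are out.
(4) (exactly one): tango ∈ X.
(5): echo matches tango: echo ∉ A.
(5): echo matches tango: echo ∈ X.
(6): golf matches tango: golf ∉ A.
(6): golf matches tango: golf ∈ X.

echo: X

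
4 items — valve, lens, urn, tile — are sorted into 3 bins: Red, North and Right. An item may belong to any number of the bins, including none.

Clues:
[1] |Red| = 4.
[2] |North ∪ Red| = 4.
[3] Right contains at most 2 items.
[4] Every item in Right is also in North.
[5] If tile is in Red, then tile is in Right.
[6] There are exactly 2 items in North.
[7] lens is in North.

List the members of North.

North = {lens, tile}

From (7): lens ∈ North.
(1): only 4 candidates remain for Red, so all are in.
(5): tile ∈ Right.
(4) with tile ∈ Right: tile ∈ North.
(6): North already has 2, so the rest are out.
(4) contrapositive: valve ∉ Right.
(4) contrapositive: urn ∉ Right.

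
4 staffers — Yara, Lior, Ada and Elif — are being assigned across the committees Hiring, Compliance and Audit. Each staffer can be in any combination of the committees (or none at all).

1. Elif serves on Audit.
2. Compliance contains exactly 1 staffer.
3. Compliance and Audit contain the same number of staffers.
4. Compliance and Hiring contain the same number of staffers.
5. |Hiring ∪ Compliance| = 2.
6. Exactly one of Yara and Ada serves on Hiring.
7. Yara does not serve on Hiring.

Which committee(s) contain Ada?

Ada: Hiring

From (1): Elif ∈ Audit.
From (7): Yara ∉ Hiring.
(6) (exactly one): Ada ∈ Hiring.
Suppose Ada ∈ Compliance: no assignment then satisfies all the clues, so Ada ∉ Compliance.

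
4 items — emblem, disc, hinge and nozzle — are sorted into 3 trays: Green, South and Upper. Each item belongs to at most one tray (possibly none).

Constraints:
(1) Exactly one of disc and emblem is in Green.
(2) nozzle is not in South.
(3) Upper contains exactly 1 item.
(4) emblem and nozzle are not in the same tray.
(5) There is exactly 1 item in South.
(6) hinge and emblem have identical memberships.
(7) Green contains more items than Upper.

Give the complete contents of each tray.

Green = {emblem, hinge}; South = {disc}; Upper = {nozzle}

From (2): nozzle ∉ South.
Suppose emblem ∉ Green: no assignment then satisfies all the clues, so emblem ∈ Green.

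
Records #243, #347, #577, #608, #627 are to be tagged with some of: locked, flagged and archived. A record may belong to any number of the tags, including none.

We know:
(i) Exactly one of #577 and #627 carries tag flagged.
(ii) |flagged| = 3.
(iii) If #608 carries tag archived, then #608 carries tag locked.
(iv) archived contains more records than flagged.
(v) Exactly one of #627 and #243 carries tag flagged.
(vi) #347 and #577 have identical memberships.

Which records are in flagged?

flagged = {#243, #347, #577}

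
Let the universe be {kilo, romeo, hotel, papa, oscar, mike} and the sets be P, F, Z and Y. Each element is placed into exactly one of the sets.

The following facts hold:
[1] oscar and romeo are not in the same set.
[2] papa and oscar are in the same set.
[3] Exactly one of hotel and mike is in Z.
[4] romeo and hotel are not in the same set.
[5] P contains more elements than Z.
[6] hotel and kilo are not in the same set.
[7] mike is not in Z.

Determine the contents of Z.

Z = {hotel}

From (7): mike ∉ Z.
(3) (exactly one): hotel ∈ Z.
(4): romeo ∉ Z.
(6): kilo ∉ Z.
Suppose papa ∈ Z: no assignment then satisfies all the clues, so papa ∉ Z.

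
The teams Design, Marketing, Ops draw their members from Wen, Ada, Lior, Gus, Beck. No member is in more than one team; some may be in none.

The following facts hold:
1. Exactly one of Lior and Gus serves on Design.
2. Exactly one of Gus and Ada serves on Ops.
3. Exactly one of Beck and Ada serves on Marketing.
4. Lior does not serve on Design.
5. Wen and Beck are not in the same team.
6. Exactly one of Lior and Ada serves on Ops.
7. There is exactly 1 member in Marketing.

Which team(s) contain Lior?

From (4): Lior ∉ Design.
(1) (exactly one): Gus ∈ Design.
(2) (exactly one): Ada ∈ Ops.
(3) (exactly one): Beck ∈ Marketing.
(5): Wen ∉ Marketing.
(6) (exactly one): Lior ∉ Ops.
(7): Marketing already has 1, so the rest are out.

Lior: none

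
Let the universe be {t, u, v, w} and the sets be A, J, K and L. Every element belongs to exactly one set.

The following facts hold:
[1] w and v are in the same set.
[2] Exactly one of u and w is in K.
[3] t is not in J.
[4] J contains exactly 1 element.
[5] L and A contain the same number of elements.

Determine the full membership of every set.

A = {}; J = {u}; K = {t, v, w}; L = {}

From (3): t ∉ J.
Suppose t ∈ A: no assignment then satisfies all the clues, so t ∉ A.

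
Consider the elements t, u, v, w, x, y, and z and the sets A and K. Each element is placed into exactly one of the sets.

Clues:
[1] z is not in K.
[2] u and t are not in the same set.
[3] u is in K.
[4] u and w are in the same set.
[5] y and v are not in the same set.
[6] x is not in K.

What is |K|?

3

From (1): z ∉ K.
From (3): u ∈ K.
From (6): x ∉ K.
(2): t ∉ K.
(4): w matches u: w ∉ A.
(4): w matches u: w ∈ K.
Only one set left: t ∈ A.
Only one set left: x ∈ A.
Only one set left: z ∈ A.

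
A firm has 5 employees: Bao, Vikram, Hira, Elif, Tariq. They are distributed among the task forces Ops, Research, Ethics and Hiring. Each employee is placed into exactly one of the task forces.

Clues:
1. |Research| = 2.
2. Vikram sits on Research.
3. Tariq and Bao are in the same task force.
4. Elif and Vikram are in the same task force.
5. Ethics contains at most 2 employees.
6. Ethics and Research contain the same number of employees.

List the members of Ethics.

Ethics = {Bao, Tariq}

From (2): Vikram ∈ Research.
(4): Elif matches Vikram: Elif ∉ Ops.
(4): Elif matches Vikram: Elif ∈ Research.
(1): Research already has 2, so the rest are out.
Suppose Bao ∉ Ethics: no assignment then satisfies all the clues, so Bao ∈ Ethics.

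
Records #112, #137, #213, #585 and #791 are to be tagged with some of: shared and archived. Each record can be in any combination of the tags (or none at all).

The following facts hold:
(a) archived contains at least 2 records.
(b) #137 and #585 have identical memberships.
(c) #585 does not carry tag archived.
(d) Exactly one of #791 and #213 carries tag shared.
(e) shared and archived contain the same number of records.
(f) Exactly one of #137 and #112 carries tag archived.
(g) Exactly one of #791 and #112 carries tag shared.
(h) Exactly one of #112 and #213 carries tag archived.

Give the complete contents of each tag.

shared = {#112, #213}; archived = {#112, #791}

From (c): #585 ∉ archived.
(b): #137 matches #585: #137 ∉ archived.
(f) (exactly one): #112 ∈ archived.
(h) (exactly one): #213 ∉ archived.
(a): only 2 candidates remain for archived, so all are in.
Suppose #112 ∉ shared: no assignment then satisfies all the clues, so #112 ∈ shared.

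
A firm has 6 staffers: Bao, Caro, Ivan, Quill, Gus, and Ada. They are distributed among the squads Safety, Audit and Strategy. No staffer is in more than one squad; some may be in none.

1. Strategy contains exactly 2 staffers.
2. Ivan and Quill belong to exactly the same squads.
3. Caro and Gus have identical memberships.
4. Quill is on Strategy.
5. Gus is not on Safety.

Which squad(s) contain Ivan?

Ivan: Strategy

From (4): Quill ∈ Strategy.
From (5): Gus ∉ Safety.
(2): Ivan matches Quill: Ivan ∉ Safety.
(2): Ivan matches Quill: Ivan ∉ Audit.
(2): Ivan matches Quill: Ivan ∈ Strategy.
(3): Caro matches Gus: Caro ∉ Safety.
(1): Strategy already has 2, so the rest are out.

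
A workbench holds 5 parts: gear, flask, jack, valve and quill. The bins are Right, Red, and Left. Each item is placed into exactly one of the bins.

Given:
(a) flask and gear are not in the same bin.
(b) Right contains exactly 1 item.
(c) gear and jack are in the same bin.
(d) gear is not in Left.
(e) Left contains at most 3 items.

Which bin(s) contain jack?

jack: Red

From (d): gear ∉ Left.
(c): jack matches gear: jack ∉ Left.
Suppose jack ∈ Right: no assignment then satisfies all the clues, so jack ∉ Right.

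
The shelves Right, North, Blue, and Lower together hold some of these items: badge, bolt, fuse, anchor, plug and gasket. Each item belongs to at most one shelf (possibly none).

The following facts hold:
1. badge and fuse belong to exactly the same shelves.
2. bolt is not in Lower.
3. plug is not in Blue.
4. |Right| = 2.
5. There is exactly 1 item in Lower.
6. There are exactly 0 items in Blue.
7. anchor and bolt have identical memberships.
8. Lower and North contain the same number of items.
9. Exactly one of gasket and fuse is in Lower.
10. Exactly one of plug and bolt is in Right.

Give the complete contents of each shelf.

Right = {anchor, bolt}; North = {plug}; Blue = {}; Lower = {gasket}

From (2): bolt ∉ Lower.
From (3): plug ∉ Blue.
(6): Blue already has 0, so the rest are out.
(7): anchor matches bolt: anchor ∉ Lower.
Suppose badge ∈ Right: no assignment then satisfies all the clues, so badge ∉ Right.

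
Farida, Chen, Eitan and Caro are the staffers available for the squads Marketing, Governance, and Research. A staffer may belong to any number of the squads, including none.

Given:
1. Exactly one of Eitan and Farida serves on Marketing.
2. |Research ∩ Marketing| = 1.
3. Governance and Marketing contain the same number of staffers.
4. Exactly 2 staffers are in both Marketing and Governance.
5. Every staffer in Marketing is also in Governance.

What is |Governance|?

2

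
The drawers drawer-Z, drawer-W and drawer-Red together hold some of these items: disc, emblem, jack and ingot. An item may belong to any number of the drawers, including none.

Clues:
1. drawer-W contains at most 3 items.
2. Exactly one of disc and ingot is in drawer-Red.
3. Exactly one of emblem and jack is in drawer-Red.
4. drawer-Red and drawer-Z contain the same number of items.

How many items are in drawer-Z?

2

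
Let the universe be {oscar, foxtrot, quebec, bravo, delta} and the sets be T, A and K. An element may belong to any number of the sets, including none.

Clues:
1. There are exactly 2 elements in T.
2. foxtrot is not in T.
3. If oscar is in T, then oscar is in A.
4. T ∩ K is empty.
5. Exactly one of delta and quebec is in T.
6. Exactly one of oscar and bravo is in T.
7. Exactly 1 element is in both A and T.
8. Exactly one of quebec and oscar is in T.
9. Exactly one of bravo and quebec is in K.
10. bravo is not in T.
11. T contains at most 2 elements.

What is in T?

From (2): foxtrot ∉ T.
From (10): bravo ∉ T.
(6) (exactly one): oscar ∈ T.
(8) (exactly one): quebec ∉ T.
(1): only 2 candidates remain for T, so all are in.
(3): oscar ∈ A.
(4) (disjoint): oscar ∉ K.
(4) (disjoint): delta ∉ K.

T = {delta, oscar}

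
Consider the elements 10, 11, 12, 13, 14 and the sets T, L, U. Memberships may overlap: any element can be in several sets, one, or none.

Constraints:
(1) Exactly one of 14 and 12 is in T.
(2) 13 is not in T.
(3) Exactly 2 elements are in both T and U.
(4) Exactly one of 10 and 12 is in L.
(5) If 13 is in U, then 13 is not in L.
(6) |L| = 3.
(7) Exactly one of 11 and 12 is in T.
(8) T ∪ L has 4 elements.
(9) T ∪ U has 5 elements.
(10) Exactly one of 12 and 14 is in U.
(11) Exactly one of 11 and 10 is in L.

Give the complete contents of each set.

T = {10, 11, 14}; L = {11, 12, 14}; U = {10, 11, 12, 13}

From (2): 13 ∉ T.
Suppose 10 ∉ T: no assignment then satisfies all the clues, so 10 ∈ T.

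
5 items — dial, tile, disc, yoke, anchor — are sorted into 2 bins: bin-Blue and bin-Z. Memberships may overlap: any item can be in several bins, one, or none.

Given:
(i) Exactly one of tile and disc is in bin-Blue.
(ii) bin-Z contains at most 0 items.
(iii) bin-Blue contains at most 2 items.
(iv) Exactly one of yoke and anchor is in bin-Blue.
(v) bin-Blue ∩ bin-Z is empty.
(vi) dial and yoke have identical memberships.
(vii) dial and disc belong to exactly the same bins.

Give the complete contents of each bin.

bin-Blue = {anchor, tile}; bin-Z = {}

(ii): bin-Z already has 0, so the rest are out.
Suppose dial ∈ bin-Blue: no assignment then satisfies all the clues, so dial ∉ bin-Blue.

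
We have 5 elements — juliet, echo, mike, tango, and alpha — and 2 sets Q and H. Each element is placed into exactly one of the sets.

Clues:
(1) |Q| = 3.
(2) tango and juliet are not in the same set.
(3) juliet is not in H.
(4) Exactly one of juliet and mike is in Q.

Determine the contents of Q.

From (3): juliet ∉ H.
Only one set left: juliet ∈ Q.
(2): tango ∉ Q.
(4) (exactly one): mike ∉ Q.
Only one set left: mike ∈ H.
Only one set left: tango ∈ H.
(1): only 3 candidates remain for Q, so all are in.

Q = {alpha, echo, juliet}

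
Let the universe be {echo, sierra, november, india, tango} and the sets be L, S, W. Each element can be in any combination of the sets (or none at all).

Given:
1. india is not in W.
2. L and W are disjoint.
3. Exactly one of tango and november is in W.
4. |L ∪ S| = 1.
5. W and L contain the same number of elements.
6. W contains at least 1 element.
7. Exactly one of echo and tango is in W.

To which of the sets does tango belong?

tango: W

From (1): india ∉ W.
Suppose tango ∈ L: no assignment then satisfies all the clues, so tango ∉ L.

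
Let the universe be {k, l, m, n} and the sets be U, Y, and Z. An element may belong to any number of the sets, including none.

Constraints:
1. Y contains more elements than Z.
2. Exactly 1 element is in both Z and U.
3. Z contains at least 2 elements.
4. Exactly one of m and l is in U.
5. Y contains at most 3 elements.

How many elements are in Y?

3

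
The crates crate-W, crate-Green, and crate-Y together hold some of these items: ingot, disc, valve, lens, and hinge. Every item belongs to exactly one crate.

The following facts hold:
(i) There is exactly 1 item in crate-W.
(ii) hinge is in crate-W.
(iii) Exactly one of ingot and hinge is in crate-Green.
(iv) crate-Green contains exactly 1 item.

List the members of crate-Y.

From (ii): hinge ∈ crate-W.
(i): crate-W already has 1, so the rest are out.
(iii) (exactly one): ingot ∈ crate-Green.
(iv): crate-Green already has 1, so the rest are out.
Only one crate left: disc ∈ crate-Y.
Only one crate left: valve ∈ crate-Y.
Only one crate left: lens ∈ crate-Y.

crate-Y = {disc, lens, valve}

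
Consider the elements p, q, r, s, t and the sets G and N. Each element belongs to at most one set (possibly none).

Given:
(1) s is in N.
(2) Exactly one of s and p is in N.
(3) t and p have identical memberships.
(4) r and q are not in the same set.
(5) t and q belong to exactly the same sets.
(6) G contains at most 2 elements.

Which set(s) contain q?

q: none

From (1): s ∈ N.
(2) (exactly one): p ∉ N.
(3): t matches p: t ∉ N.
(5): q matches t: q ∉ N.
Suppose q ∈ G: no assignment then satisfies all the clues, so q ∉ G.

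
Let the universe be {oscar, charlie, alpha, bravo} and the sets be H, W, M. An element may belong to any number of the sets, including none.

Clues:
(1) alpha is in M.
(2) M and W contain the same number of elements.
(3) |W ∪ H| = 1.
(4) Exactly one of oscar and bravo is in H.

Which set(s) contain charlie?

charlie: none

From (1): alpha ∈ M.
Suppose charlie ∈ H: no assignment then satisfies all the clues, so charlie ∉ H.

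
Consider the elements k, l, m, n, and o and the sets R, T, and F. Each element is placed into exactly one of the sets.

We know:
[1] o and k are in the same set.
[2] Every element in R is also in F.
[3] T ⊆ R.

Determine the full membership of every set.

R = {}; T = {}; F = {k, l, m, n, o}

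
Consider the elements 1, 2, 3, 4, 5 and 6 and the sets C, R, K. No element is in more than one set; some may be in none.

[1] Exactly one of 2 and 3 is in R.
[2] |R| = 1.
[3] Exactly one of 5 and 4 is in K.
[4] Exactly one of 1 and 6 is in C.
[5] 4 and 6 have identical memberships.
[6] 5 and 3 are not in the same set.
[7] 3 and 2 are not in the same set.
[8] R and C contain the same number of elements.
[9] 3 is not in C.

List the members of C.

From (9): 3 ∉ C.
Suppose 1 ∉ C: no assignment then satisfies all the clues, so 1 ∈ C.

C = {1}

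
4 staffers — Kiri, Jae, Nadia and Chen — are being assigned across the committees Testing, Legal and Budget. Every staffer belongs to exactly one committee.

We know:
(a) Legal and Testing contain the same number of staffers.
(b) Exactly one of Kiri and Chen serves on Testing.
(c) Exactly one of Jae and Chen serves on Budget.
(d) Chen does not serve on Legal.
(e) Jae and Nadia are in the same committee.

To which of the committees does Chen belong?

From (d): Chen ∉ Legal.
Suppose Chen ∉ Testing: no assignment then satisfies all the clues, so Chen ∈ Testing.

Chen: Testing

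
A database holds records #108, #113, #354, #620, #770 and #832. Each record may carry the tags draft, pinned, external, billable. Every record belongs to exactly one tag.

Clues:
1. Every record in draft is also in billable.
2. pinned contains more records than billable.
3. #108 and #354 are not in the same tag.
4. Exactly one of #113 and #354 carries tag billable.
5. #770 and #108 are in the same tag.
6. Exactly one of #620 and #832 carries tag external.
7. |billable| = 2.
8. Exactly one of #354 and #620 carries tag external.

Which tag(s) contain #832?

#832: billable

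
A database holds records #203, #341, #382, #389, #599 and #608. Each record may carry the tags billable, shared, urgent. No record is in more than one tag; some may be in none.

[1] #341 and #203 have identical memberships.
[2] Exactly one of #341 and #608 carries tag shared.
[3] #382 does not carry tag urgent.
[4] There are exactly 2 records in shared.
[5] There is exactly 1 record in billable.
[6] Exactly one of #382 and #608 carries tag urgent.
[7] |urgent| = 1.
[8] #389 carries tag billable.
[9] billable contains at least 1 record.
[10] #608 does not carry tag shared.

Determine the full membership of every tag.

billable = {#389}; shared = {#203, #341}; urgent = {#608}

From (3): #382 ∉ urgent.
From (8): #389 ∈ billable.
From (10): #608 ∉ shared.
(2) (exactly one): #341 ∈ shared.
(5): billable already has 1, so the rest are out.
(6) (exactly one): #608 ∈ urgent.
(7): urgent already has 1, so the rest are out.
(1): #203 matches #341: #203 ∈ shared.
(4): shared already has 2, so the rest are out.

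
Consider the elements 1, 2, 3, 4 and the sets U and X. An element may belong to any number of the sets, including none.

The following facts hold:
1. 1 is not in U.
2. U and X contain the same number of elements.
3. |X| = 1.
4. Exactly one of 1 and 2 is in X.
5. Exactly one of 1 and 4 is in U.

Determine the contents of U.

U = {4}

From (1): 1 ∉ U.
(5) (exactly one): 4 ∈ U.
Suppose 2 ∈ U: no assignment then satisfies all the clues, so 2 ∉ U.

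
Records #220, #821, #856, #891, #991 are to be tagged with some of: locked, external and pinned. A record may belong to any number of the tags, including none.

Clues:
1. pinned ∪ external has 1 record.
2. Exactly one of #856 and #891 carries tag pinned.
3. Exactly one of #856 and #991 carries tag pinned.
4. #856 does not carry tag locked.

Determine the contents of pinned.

pinned = {#856}

From (4): #856 ∉ locked.
Suppose #220 ∈ pinned: no assignment then satisfies all the clues, so #220 ∉ pinned.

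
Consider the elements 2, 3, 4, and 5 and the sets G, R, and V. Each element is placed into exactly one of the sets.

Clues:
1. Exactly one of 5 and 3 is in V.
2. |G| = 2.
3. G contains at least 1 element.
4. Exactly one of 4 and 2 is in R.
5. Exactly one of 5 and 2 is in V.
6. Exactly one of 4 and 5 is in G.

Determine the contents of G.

G = {3, 4}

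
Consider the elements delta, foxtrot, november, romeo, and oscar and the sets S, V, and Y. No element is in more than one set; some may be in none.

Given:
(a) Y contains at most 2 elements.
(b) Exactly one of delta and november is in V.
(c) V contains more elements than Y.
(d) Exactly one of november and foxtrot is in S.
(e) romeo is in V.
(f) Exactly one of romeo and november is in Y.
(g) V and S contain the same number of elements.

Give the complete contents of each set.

From (e): romeo ∈ V.
(f) (exactly one): november ∈ Y.
(b) (exactly one): delta ∈ V.
(d) (exactly one): foxtrot ∈ S.
Suppose oscar ∉ S: no assignment then satisfies all the clues, so oscar ∈ S.

S = {foxtrot, oscar}; V = {delta, romeo}; Y = {november}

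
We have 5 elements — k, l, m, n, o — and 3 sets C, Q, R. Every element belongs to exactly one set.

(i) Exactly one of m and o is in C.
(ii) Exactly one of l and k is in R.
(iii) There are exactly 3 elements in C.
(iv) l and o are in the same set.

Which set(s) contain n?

n: C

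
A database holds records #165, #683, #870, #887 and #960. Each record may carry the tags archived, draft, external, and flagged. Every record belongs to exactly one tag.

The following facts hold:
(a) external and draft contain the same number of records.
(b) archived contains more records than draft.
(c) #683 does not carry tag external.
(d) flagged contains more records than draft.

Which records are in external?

external = {}

From (c): #683 ∉ external.
Suppose #165 ∈ external: no assignment then satisfies all the clues, so #165 ∉ external.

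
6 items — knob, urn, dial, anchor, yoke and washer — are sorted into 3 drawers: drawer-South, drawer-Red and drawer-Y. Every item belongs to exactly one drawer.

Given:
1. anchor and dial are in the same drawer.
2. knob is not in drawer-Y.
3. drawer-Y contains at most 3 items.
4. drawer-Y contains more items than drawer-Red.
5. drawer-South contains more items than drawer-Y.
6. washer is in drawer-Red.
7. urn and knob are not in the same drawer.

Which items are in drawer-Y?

drawer-Y = {urn, yoke}

From (2): knob ∉ drawer-Y.
From (6): washer ∈ drawer-Red.
Suppose urn ∉ drawer-Y: no assignment then satisfies all the clues, so urn ∈ drawer-Y.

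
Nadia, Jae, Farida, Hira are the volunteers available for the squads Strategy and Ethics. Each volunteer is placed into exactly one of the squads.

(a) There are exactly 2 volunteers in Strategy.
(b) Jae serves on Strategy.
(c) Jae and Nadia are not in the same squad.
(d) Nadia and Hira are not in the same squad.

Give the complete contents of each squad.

From (b): Jae ∈ Strategy.
(c): Nadia ∉ Strategy.
Only one squad left: Nadia ∈ Ethics.
(d): Hira ∉ Ethics.
Only one squad left: Hira ∈ Strategy.
(a): Strategy already has 2, so the rest are out.
Only one squad left: Farida ∈ Ethics.

Strategy = {Hira, Jae}; Ethics = {Farida, Nadia}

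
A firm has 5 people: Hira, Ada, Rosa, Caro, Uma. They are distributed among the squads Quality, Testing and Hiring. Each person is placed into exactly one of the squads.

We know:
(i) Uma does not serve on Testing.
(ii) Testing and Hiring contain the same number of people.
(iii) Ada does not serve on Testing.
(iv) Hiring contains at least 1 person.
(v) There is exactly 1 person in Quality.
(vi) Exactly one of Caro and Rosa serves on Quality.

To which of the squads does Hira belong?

Hira: Testing

From (i): Uma ∉ Testing.
From (iii): Ada ∉ Testing.
Suppose Hira ∈ Quality: no assignment then satisfies all the clues, so Hira ∉ Quality.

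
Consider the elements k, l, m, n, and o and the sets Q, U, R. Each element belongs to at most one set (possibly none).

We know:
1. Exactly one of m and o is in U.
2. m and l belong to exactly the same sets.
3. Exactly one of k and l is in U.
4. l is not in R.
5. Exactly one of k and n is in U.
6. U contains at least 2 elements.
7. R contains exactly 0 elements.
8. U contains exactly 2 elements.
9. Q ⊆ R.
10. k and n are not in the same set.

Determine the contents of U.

U = {k, o}

From (4): l ∉ R.
(2): m matches l: m ∉ R.
(7): R already has 0, so the rest are out.
(9) contrapositive: k ∉ Q.
(9) contrapositive: l ∉ Q.
(9) contrapositive: m ∉ Q.
(9) contrapositive: n ∉ Q.
(9) contrapositive: o ∉ Q.
Suppose k ∉ U: no assignment then satisfies all the clues, so k ∈ U.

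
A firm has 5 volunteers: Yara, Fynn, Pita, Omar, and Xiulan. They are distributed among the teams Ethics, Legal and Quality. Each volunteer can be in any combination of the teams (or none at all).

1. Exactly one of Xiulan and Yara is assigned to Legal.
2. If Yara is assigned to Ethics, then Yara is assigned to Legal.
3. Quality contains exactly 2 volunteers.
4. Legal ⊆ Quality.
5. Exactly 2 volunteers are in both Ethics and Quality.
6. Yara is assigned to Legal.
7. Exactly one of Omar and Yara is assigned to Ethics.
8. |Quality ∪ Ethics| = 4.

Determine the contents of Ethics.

Ethics = {Fynn, Pita, Xiulan, Yara}

From (6): Yara ∈ Legal.
(1) (exactly one): Xiulan ∉ Legal.
(4) with Yara ∈ Legal: Yara ∈ Quality.
Suppose Yara ∉ Ethics: no assignment then satisfies all the clues, so Yara ∈ Ethics.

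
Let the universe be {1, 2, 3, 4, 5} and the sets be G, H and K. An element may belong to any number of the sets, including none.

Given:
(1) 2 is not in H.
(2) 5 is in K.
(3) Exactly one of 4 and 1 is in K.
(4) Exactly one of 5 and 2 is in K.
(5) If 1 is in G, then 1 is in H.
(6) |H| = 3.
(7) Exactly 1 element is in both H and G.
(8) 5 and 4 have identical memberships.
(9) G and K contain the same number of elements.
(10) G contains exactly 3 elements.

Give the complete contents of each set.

G = {1, 2, 3}; H = {1, 4, 5}; K = {3, 4, 5}

From (1): 2 ∉ H.
From (2): 5 ∈ K.
(4) (exactly one): 2 ∉ K.
(8): 4 matches 5: 4 ∈ K.
(3) (exactly one): 1 ∉ K.
Suppose 1 ∉ G: no assignment then satisfies all the clues, so 1 ∈ G.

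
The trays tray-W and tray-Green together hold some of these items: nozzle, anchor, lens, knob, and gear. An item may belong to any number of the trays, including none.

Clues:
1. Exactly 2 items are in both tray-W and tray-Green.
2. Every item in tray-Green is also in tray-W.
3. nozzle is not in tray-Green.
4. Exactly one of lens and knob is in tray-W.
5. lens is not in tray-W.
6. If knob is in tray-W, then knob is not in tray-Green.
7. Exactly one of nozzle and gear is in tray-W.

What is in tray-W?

tray-W = {anchor, gear, knob}

From (3): nozzle ∉ tray-Green.
From (5): lens ∉ tray-W.
(2) contrapositive: lens ∉ tray-Green.
(4) (exactly one): knob ∈ tray-W.
(6): knob ∉ tray-Green.
Suppose nozzle ∈ tray-W: no assignment then satisfies all the clues, so nozzle ∉ tray-W.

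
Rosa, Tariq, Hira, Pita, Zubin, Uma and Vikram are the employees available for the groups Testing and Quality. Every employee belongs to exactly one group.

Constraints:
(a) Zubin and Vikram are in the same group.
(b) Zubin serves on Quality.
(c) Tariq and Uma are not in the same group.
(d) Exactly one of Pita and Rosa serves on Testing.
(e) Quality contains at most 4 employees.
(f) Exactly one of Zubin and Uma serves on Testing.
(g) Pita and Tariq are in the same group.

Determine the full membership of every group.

Testing = {Hira, Rosa, Uma}; Quality = {Pita, Tariq, Vikram, Zubin}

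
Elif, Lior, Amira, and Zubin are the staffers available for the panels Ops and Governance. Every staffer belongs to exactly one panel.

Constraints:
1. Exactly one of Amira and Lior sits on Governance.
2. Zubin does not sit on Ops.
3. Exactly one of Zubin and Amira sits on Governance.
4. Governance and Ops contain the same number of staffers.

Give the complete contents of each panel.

From (2): Zubin ∉ Ops.
Only one panel left: Zubin ∈ Governance.
(3) (exactly one): Amira ∉ Governance.
Only one panel left: Amira ∈ Ops.
(1) (exactly one): Lior ∈ Governance.
Suppose Elif ∉ Ops: no assignment then satisfies all the clues, so Elif ∈ Ops.

Ops = {Amira, Elif}; Governance = {Lior, Zubin}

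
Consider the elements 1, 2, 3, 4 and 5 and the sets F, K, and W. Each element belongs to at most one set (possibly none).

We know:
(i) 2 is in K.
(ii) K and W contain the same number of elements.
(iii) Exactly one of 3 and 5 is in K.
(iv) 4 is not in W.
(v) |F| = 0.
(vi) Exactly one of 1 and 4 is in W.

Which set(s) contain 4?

From (i): 2 ∈ K.
From (iv): 4 ∉ W.
(v): F already has 0, so the rest are out.
(vi) (exactly one): 1 ∈ W.
Suppose 4 ∈ K: no assignment then satisfies all the clues, so 4 ∉ K.

4: none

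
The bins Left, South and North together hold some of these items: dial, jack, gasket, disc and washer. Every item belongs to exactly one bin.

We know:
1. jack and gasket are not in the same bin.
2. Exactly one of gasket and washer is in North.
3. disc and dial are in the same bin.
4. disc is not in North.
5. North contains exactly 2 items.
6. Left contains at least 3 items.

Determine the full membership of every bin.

Left = {dial, disc, gasket}; South = {}; North = {jack, washer}

From (4): disc ∉ North.
(3): dial matches disc: dial ∉ North.
Suppose dial ∉ Left: no assignment then satisfies all the clues, so dial ∈ Left.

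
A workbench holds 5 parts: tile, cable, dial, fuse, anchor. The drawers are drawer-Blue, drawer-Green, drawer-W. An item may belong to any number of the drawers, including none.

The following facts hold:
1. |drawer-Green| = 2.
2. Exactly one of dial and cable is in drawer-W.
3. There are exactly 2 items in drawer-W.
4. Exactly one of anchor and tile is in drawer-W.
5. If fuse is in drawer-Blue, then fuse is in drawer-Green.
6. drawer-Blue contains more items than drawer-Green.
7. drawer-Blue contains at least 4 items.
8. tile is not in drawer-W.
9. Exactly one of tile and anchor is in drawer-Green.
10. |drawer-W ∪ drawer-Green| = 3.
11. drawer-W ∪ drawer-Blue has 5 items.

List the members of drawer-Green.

drawer-Green = {anchor, fuse}

From (8): tile ∉ drawer-W.
(4) (exactly one): anchor ∈ drawer-W.
Suppose tile ∈ drawer-Green: no assignment then satisfies all the clues, so tile ∉ drawer-Green.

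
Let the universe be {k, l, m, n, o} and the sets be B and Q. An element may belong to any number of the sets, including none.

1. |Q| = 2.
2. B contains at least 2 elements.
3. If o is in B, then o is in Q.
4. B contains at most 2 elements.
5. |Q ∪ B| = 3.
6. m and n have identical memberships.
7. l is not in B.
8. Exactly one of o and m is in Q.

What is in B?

B = {k, o}

From (7): l ∉ B.
Suppose k ∉ B: no assignment then satisfies all the clues, so k ∈ B.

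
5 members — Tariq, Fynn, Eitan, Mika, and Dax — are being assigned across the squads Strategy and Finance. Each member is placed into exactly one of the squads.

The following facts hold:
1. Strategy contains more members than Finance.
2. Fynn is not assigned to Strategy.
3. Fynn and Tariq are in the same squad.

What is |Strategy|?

3

From (2): Fynn ∉ Strategy.
(3): Tariq matches Fynn: Tariq ∉ Strategy.
Only one squad left: Tariq ∈ Finance.
Only one squad left: Fynn ∈ Finance.
Suppose Eitan ∉ Strategy: no assignment then satisfies all the clues, so Eitan ∈ Strategy.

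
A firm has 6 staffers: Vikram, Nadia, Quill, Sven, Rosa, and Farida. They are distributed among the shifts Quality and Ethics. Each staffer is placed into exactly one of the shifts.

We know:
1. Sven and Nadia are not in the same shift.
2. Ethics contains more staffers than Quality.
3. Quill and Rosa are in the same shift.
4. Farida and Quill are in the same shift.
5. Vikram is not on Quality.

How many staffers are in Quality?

1

From (5): Vikram ∉ Quality.
Only one shift left: Vikram ∈ Ethics.
Suppose Quill ∈ Quality: no assignment then satisfies all the clues, so Quill ∉ Quality.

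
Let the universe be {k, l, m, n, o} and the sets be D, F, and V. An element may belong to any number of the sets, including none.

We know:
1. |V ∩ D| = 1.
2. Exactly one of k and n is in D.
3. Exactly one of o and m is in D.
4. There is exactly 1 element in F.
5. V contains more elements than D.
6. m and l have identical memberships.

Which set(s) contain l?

l: V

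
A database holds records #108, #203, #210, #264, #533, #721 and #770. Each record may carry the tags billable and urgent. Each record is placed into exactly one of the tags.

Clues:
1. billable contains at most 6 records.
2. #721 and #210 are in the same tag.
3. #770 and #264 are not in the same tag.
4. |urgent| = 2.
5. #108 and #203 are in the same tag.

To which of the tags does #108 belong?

#108: billable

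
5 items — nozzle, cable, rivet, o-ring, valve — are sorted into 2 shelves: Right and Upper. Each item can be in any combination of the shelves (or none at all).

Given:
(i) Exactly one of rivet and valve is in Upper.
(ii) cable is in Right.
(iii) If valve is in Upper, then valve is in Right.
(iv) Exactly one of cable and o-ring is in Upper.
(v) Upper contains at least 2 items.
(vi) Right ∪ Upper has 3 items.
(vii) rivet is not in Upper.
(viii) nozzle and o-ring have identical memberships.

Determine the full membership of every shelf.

Right = {cable, rivet, valve}; Upper = {cable, valve}

From (ii): cable ∈ Right.
From (vii): rivet ∉ Upper.
(i) (exactly one): valve ∈ Upper.
(iii): valve ∈ Right.
Suppose nozzle ∈ Right: no assignment then satisfies all the clues, so nozzle ∉ Right.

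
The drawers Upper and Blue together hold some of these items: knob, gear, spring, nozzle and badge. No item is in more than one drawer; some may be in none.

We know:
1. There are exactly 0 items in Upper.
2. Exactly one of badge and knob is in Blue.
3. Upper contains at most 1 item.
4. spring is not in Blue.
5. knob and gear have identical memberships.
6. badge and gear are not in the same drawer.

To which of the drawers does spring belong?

spring: none

From (4): spring ∉ Blue.
(1): Upper already has 0, so the rest are out.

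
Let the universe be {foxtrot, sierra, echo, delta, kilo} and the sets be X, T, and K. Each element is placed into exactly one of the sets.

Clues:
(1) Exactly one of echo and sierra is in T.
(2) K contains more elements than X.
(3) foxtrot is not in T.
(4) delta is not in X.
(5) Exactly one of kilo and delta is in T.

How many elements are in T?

From (3): foxtrot ∉ T.
From (4): delta ∉ X.

2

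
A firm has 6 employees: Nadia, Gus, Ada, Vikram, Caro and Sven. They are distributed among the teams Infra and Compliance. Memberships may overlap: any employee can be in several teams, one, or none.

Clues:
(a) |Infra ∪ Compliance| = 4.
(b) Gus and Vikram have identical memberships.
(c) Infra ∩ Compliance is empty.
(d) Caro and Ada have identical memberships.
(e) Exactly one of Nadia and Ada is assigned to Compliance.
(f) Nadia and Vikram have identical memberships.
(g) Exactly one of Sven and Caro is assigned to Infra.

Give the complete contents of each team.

Infra = {Sven}; Compliance = {Gus, Nadia, Vikram}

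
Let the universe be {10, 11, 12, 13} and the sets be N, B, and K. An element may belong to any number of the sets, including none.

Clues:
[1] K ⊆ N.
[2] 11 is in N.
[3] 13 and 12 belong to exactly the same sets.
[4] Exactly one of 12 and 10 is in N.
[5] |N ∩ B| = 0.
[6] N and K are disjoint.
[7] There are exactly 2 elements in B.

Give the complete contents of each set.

N = {10, 11}; B = {12, 13}; K = {}

From (2): 11 ∈ N.
(6) (disjoint): 11 ∉ K.
Suppose 10 ∉ N: no assignment then satisfies all the clues, so 10 ∈ N.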